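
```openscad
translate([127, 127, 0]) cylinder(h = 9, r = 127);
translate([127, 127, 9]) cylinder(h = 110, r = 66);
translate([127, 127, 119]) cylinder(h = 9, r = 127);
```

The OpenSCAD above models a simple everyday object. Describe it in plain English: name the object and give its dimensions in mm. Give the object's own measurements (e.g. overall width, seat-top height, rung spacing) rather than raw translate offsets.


A spool: two coaxial disc flanges of radius 127 mm and thickness 9 mm, joined by a core cylinder of radius 66 mm and height 110 mm. The lower flange rests on z = 0 and the three cylinders share a vertical axis.


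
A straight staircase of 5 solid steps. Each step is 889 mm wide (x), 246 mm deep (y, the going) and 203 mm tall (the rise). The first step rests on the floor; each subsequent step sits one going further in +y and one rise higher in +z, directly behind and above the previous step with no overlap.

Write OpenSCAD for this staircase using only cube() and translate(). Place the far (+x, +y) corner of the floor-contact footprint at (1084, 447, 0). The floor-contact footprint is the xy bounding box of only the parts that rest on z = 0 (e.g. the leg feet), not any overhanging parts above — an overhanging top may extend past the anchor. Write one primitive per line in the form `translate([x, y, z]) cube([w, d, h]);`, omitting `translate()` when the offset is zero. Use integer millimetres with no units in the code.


translate([195, 201, 0]) cube([889, 246, 203]);
translate([195, 447, 203]) cube([889, 246, 203]);
translate([195, 693, 406]) cube([889, 246, 203]);
translate([195, 939, 609]) cube([889, 246, 203]);
translate([195, 1185, 812]) cube([889, 246, 203]);


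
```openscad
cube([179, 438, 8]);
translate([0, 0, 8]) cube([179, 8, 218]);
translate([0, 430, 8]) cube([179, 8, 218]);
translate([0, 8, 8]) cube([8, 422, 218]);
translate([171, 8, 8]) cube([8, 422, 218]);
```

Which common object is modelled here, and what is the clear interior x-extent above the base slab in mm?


An open box. The internal width is 163 mm.

A 179×438 base slab with four walls standing on it — an open box. The base is 179 mm wide and the walls are 8 mm thick, so the internal width is 179 − 2 × 8 = 163 mm.


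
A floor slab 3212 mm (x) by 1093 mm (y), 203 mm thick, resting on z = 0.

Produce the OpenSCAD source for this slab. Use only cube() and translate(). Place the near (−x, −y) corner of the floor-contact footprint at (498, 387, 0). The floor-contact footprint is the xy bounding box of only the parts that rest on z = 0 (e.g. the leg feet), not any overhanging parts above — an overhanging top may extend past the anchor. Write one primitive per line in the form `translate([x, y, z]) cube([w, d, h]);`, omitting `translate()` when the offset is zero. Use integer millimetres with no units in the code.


translate([498, 387, 0]) cube([3212, 1093, 203]);


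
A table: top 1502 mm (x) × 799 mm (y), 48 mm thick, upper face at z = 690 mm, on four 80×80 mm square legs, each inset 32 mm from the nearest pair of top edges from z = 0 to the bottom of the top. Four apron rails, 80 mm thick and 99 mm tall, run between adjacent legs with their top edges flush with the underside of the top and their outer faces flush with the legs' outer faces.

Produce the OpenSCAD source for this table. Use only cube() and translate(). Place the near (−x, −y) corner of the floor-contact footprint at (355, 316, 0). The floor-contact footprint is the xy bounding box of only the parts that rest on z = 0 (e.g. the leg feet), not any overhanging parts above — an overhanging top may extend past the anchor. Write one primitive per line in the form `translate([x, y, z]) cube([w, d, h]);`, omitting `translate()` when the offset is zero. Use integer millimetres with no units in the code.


// leg_h = 690 - 48 = 642
// apron z = 642 - 99 = 543
translate([323, 284, 642]) cube([1502, 799, 48]);
translate([355, 316, 0]) cube([80, 80, 642]);
translate([1713, 316, 0]) cube([80, 80, 642]);
translate([355, 971, 0]) cube([80, 80, 642]);
translate([1713, 971, 0]) cube([80, 80, 642]);
translate([435, 316, 543]) cube([1278, 80, 99]);
translate([435, 971, 543]) cube([1278, 80, 99]);
translate([355, 396, 543]) cube([80, 575, 99]);
translate([1713, 396, 543]) cube([80, 575, 99]);


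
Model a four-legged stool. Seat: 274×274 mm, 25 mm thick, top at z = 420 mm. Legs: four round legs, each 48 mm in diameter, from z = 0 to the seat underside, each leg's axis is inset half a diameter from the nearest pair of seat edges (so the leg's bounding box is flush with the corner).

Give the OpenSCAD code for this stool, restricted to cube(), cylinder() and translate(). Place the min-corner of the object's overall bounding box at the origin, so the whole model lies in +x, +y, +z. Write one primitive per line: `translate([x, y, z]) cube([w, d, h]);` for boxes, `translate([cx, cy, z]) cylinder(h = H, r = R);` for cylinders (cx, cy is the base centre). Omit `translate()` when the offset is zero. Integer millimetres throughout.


translate([0, 0, 395]) cube([274, 274, 25]);
translate([24, 24, 0]) cylinder(h = 395, r = 24);
translate([250, 24, 0]) cylinder(h = 395, r = 24);
translate([24, 250, 0]) cylinder(h = 395, r = 24);
translate([250, 250, 0]) cylinder(h = 395, r = 24);


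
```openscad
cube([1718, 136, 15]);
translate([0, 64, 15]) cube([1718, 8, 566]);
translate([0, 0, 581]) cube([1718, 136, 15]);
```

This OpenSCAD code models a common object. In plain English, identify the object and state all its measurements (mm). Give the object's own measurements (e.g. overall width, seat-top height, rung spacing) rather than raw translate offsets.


An I-beam lying along x, 1718 mm long. Overall section height 596 mm. Two flanges 136 mm wide (y) and 15 mm thick, one on the floor and one at the top; a web 8 mm thick runs between them, centred on the flange width.


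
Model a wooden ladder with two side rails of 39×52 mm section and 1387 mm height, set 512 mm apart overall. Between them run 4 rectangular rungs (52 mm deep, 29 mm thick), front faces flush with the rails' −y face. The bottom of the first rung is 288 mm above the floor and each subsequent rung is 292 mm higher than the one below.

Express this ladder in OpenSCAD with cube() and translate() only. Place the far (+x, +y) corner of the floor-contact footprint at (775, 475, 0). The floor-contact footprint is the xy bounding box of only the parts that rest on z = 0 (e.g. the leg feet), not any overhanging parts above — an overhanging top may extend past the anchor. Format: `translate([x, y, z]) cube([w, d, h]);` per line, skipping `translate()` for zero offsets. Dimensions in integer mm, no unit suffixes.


translate([263, 423, 0]) cube([39, 52, 1387]);
translate([736, 423, 0]) cube([39, 52, 1387]);
translate([302, 423, 288]) cube([434, 52, 29]);
translate([302, 423, 580]) cube([434, 52, 29]);
translate([302, 423, 872]) cube([434, 52, 29]);
translate([302, 423, 1164]) cube([434, 52, 29]);


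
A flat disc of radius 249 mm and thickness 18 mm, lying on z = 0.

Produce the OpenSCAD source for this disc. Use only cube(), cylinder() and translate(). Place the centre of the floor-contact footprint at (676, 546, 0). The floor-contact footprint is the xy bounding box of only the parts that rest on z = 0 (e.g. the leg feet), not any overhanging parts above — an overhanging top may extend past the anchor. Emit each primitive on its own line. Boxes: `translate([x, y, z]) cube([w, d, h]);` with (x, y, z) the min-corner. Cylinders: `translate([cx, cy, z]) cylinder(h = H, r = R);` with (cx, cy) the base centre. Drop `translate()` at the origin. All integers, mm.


translate([676, 546, 0]) cylinder(h = 18, r = 249);


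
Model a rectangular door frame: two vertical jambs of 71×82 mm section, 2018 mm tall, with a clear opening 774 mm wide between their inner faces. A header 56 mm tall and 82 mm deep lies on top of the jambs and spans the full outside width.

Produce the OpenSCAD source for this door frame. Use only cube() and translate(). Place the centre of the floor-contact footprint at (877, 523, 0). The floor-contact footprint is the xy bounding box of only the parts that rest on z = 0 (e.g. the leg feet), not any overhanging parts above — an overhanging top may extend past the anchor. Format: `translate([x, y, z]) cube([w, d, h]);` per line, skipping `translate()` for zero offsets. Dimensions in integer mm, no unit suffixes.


translate([419, 482, 0]) cube([71, 82, 2018]);
translate([1264, 482, 0]) cube([71, 82, 2018]);
translate([419, 482, 2018]) cube([916, 82, 56]);


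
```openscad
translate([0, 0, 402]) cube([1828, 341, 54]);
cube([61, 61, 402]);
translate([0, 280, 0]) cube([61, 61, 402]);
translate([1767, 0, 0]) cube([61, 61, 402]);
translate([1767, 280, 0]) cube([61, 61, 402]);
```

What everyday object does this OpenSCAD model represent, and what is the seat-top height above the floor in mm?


A bench. The seat-top height is 456 mm.

A long slab on four corner posts — a bench. The slab sits at z = 402 with thickness 54, so the top is 402 + 54 = 456 mm.


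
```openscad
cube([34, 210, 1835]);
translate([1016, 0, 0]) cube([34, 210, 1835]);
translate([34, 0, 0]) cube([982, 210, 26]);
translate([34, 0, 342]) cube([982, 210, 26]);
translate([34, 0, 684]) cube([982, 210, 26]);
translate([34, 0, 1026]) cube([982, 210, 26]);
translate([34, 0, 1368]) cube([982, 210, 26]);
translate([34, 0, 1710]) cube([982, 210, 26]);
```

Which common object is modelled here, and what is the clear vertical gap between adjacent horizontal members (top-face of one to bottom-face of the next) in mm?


A bookshelf. The clear shelf gap is 316 mm.

Two tall side panels with 6 horizontal boards between them — a bookshelf. The first two shelf undersides are at z = 0 and z = 342; with shelf thickness 26, the clear gap is 342 − 0 − 26 = 316 mm.


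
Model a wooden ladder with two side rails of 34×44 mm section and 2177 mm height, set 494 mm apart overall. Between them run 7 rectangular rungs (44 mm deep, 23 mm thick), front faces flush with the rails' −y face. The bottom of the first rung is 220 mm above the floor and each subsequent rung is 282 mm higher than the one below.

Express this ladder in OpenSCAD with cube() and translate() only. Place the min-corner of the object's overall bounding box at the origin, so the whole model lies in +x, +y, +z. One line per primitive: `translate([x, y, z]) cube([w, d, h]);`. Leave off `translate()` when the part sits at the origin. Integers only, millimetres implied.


// rung span = 494 - 2*34 = 426
// rung[k] z = 220 + k*282
cube([34, 44, 2177]);
translate([460, 0, 0]) cube([34, 44, 2177]);
translate([34, 0, 220]) cube([426, 44, 23]);
translate([34, 0, 502]) cube([426, 44, 23]);
translate([34, 0, 784]) cube([426, 44, 23]);
translate([34, 0, 1066]) cube([426, 44, 23]);
translate([34, 0, 1348]) cube([426, 44, 23]);
translate([34, 0, 1630]) cube([426, 44, 23]);
translate([34, 0, 1912]) cube([426, 44, 23]);


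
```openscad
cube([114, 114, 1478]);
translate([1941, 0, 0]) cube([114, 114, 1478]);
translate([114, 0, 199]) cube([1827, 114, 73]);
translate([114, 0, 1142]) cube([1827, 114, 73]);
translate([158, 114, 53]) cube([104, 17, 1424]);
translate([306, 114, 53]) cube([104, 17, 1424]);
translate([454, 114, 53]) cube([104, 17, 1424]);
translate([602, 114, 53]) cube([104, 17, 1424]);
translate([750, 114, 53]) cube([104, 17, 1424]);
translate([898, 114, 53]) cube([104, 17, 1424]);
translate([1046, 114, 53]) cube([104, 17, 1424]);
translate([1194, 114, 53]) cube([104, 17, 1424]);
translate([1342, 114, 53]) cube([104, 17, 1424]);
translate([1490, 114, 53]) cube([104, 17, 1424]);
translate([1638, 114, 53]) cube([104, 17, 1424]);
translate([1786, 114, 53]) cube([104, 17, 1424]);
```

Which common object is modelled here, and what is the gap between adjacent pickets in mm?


A fence section. The picket gap is 44 mm.

Two posts, two rails, 12 pickets — a fence section. Span 1827 mm holds 12 pickets of 104 mm with 13 equal gaps: ⌊(1827 − 12·104) / 13⌋ = 44 mm.


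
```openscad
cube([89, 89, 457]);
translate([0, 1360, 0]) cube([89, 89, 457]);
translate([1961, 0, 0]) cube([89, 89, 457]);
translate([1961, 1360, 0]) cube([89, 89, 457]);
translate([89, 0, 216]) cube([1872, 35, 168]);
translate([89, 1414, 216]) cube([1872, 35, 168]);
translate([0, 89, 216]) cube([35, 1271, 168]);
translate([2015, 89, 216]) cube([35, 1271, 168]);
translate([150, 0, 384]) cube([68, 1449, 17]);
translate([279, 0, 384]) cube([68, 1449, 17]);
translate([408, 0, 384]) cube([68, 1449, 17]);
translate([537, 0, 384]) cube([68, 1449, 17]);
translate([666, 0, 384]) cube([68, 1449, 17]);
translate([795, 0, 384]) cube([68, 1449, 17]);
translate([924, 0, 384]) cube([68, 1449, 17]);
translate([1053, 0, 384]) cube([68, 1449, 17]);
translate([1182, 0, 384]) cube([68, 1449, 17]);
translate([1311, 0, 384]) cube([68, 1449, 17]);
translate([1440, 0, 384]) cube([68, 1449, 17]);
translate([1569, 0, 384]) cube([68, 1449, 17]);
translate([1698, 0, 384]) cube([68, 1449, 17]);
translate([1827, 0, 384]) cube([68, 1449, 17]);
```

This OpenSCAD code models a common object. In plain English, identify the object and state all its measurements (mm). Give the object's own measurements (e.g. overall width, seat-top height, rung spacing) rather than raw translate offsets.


A bed frame 2050 mm long (x) by 1449 mm wide (y). Four 89×89 mm corner posts, 457 mm tall, at the corners of the footprint. Four rails of 35 mm thickness and 168 mm height run between adjacent posts with their undersides at z = 216 mm, their outer faces flush with the outside of the frame (the two x-running rails run between the posts' inner faces; the two y-running rails run between the posts' inner faces). 14 slats, each 68 mm wide (x) and 17 mm thick, lie across the top of the two x-running rails, running the full 1449 mm width of the frame in y; along x they sit between the end posts with a 61 mm gap after the −x posts and between neighbouring slats, leaving 66 mm before the +x posts.


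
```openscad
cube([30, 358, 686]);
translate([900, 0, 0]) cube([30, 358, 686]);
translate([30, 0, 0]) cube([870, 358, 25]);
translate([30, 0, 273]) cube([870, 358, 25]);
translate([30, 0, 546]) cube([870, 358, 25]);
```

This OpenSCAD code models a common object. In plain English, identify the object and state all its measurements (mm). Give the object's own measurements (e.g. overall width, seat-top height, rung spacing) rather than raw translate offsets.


An open bookshelf. Two side panels, each 30 mm thick, 358 mm deep and 686 mm tall, stand 930 mm apart (outside-to-outside). Between them sit 3 shelves, each 25 mm thick and 358 mm deep, spanning the full gap between the sides. The bottom shelf rests on the floor (its underside at z = 0) and the clear gap between one shelf's top and the next shelf's underside is 248 mm.


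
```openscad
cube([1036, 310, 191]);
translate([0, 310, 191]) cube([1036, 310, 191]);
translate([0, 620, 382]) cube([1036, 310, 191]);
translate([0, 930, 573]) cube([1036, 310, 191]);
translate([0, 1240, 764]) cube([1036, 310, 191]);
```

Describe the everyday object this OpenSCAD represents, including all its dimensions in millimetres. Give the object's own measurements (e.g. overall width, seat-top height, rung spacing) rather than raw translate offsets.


A straight staircase of 5 solid steps. Each step is 1036 mm wide (x), 310 mm deep (y, the going) and 191 mm tall (the rise). The first step rests on the floor; each subsequent step sits one going further in +y and one rise higher in +z, directly behind and above the previous step with no overlap.


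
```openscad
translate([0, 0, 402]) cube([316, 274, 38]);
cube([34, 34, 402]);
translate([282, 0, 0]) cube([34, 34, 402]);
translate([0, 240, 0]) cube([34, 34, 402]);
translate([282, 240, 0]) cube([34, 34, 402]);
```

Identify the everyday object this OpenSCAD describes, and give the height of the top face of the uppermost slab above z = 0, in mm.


A stool. The seat height is 440 mm.

A 316×274×38 slab at z = 402 on four corner posts — a stool. The seat top is 402 + 38 = 440 mm.


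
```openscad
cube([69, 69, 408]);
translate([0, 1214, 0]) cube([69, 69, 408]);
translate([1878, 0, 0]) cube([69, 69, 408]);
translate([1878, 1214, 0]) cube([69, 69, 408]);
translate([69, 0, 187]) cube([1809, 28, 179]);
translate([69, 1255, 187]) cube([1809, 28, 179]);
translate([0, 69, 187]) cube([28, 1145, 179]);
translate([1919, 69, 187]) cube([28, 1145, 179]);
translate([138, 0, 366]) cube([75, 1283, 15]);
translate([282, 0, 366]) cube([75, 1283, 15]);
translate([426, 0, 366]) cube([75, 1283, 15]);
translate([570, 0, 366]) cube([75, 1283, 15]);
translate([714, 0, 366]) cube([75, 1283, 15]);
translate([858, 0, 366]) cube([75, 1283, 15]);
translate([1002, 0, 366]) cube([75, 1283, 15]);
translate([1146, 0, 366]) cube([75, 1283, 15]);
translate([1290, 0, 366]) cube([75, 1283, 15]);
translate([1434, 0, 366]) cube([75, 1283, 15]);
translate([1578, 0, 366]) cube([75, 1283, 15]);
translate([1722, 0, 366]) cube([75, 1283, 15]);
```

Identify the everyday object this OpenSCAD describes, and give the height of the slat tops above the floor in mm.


A bed frame. The slat-top height is 381 mm.

Four posts, four rails, and a row of slats — a bed frame. Slats sit on the rails at z = 187 + 179 = 366; with slat thickness 15, the top is 381 mm.


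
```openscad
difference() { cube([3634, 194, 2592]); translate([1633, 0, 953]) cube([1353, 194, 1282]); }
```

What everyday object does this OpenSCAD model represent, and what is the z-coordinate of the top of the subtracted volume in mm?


A wall with a window opening. The window head height is 2235 mm.

A wall with a rectangular opening subtracted — a window. Sill at z = 953, opening 1282 mm tall, so the head is at 953 + 1282 = 2235 mm.


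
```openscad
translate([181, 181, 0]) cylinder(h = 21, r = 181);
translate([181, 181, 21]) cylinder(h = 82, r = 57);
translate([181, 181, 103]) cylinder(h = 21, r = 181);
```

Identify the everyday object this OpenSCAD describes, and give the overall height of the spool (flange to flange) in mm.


A spool. The overall height is 124 mm.

Three coaxial cylinders, large–small–large — a spool. Two 21 mm flanges and a 82 mm core give 21 + 82 + 21 = 124 mm.


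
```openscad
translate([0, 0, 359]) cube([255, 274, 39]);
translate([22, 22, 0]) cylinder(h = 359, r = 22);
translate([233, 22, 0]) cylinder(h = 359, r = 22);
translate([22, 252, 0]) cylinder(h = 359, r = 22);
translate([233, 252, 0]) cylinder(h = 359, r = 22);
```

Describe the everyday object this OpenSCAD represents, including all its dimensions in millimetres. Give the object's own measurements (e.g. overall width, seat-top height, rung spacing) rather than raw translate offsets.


A four-legged stool. The seat is a 255×274×39 mm slab whose top surface is at z = 398 mm; four round legs, each 44 mm in diameter, run from the floor (z = 0) to the underside of the seat, each leg's axis is inset half a diameter from the nearest pair of seat edges (so the leg's bounding box is flush with the corner).


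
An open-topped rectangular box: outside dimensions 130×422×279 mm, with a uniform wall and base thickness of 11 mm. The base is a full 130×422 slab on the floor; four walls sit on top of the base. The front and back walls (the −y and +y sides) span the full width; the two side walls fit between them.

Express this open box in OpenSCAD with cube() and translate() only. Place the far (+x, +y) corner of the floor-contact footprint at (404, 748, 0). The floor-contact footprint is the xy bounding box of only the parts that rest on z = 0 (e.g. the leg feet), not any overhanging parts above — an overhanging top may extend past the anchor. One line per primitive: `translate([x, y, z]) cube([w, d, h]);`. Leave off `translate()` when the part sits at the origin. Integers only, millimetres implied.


translate([274, 326, 0]) cube([130, 422, 11]);
translate([274, 326, 11]) cube([130, 11, 268]);
translate([274, 737, 11]) cube([130, 11, 268]);
translate([274, 337, 11]) cube([11, 400, 268]);
translate([393, 337, 11]) cube([11, 400, 268]);


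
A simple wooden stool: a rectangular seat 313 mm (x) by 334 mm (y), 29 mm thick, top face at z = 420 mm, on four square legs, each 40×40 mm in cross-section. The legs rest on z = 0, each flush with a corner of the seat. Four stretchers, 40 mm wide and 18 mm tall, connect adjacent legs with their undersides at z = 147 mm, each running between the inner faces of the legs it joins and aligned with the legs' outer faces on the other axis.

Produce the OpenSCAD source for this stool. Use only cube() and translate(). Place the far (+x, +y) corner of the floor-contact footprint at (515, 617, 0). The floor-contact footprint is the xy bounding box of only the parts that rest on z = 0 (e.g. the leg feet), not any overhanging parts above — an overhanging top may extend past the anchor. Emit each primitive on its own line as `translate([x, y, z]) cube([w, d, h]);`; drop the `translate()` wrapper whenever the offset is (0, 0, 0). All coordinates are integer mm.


translate([202, 283, 391]) cube([313, 334, 29]);
translate([202, 283, 0]) cube([40, 40, 391]);
translate([475, 283, 0]) cube([40, 40, 391]);
translate([202, 577, 0]) cube([40, 40, 391]);
translate([475, 577, 0]) cube([40, 40, 391]);
translate([242, 283, 147]) cube([233, 40, 18]);
translate([242, 577, 147]) cube([233, 40, 18]);
translate([202, 323, 147]) cube([40, 254, 18]);
translate([475, 323, 147]) cube([40, 254, 18]);


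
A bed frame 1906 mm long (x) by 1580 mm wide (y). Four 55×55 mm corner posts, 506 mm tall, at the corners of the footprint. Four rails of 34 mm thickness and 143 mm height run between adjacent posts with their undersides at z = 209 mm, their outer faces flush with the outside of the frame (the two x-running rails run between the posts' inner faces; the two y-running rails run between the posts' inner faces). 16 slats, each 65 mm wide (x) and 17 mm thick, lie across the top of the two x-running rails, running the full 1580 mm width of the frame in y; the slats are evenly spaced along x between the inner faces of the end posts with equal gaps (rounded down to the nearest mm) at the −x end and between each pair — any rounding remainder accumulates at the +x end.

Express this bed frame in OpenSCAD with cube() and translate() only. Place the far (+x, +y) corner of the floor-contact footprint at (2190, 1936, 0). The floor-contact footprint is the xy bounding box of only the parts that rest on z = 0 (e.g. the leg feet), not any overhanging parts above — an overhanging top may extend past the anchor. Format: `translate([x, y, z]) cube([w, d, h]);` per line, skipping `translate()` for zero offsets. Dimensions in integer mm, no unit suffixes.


translate([284, 356, 0]) cube([55, 55, 506]);
translate([284, 1881, 0]) cube([55, 55, 506]);
translate([2135, 356, 0]) cube([55, 55, 506]);
translate([2135, 1881, 0]) cube([55, 55, 506]);
translate([339, 356, 209]) cube([1796, 34, 143]);
translate([339, 1902, 209]) cube([1796, 34, 143]);
translate([284, 411, 209]) cube([34, 1470, 143]);
translate([2156, 411, 209]) cube([34, 1470, 143]);
translate([383, 356, 352]) cube([65, 1580, 17]);
translate([492, 356, 352]) cube([65, 1580, 17]);
translate([601, 356, 352]) cube([65, 1580, 17]);
translate([710, 356, 352]) cube([65, 1580, 17]);
translate([819, 356, 352]) cube([65, 1580, 17]);
translate([928, 356, 352]) cube([65, 1580, 17]);
translate([1037, 356, 352]) cube([65, 1580, 17]);
translate([1146, 356, 352]) cube([65, 1580, 17]);
translate([1255, 356, 352]) cube([65, 1580, 17]);
translate([1364, 356, 352]) cube([65, 1580, 17]);
translate([1473, 356, 352]) cube([65, 1580, 17]);
translate([1582, 356, 352]) cube([65, 1580, 17]);
translate([1691, 356, 352]) cube([65, 1580, 17]);
translate([1800, 356, 352]) cube([65, 1580, 17]);
translate([1909, 356, 352]) cube([65, 1580, 17]);
translate([2018, 356, 352]) cube([65, 1580, 17]);


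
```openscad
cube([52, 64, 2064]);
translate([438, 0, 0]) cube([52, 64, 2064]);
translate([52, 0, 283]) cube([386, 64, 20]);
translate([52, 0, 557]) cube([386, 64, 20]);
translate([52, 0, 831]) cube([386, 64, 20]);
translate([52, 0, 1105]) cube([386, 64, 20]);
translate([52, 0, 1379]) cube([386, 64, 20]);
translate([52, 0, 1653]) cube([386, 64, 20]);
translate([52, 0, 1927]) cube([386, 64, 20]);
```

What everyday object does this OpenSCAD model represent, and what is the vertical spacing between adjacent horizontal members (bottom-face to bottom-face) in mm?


A ladder. The rung spacing is 274 mm.

Two tall 52×64 posts with 7 short bars between them — a ladder. Adjacent rungs sit at z = 283 and z = 557, so the spacing is 557 − 283 = 274 mm.


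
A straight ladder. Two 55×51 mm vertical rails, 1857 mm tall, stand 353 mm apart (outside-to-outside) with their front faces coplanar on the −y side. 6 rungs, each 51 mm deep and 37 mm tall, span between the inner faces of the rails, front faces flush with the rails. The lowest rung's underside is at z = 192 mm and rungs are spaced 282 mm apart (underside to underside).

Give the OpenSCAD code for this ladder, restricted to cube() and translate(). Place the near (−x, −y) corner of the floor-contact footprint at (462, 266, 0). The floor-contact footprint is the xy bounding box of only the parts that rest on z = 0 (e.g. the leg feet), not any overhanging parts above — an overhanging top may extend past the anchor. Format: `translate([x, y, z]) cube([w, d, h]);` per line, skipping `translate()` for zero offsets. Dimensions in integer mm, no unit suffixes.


translate([462, 266, 0]) cube([55, 51, 1857]);
translate([760, 266, 0]) cube([55, 51, 1857]);
translate([517, 266, 192]) cube([243, 51, 37]);
translate([517, 266, 474]) cube([243, 51, 37]);
translate([517, 266, 756]) cube([243, 51, 37]);
translate([517, 266, 1038]) cube([243, 51, 37]);
translate([517, 266, 1320]) cube([243, 51, 37]);
translate([517, 266, 1602]) cube([243, 51, 37]);


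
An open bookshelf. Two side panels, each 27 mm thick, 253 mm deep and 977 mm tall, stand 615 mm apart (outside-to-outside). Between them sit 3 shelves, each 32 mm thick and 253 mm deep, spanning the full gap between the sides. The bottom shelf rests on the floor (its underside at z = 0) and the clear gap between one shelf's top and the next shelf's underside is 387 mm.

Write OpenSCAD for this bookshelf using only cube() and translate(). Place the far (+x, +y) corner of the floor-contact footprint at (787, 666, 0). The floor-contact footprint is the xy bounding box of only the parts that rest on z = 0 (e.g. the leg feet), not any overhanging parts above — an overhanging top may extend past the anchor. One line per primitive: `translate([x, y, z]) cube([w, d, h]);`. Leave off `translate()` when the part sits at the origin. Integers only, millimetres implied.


translate([172, 413, 0]) cube([27, 253, 977]);
translate([760, 413, 0]) cube([27, 253, 977]);
translate([199, 413, 0]) cube([561, 253, 32]);
translate([199, 413, 419]) cube([561, 253, 32]);
translate([199, 413, 838]) cube([561, 253, 32]);


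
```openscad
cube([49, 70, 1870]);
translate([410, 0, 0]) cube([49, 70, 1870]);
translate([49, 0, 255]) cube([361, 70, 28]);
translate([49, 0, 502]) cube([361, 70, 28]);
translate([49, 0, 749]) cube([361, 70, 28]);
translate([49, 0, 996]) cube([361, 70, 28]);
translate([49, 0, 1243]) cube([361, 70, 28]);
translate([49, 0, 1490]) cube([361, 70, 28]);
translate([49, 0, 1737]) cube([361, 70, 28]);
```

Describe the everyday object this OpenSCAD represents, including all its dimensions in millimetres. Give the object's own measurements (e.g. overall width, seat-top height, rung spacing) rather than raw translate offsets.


A straight ladder. Two 49×70 mm vertical rails, 1870 mm tall, stand 459 mm apart (outside-to-outside) with their front faces coplanar on the −y side. 7 rungs, each 70 mm deep and 28 mm tall, span between the inner faces of the rails, front faces flush with the rails. The lowest rung's underside is at z = 255 mm and rungs are spaced 247 mm apart (underside to underside).


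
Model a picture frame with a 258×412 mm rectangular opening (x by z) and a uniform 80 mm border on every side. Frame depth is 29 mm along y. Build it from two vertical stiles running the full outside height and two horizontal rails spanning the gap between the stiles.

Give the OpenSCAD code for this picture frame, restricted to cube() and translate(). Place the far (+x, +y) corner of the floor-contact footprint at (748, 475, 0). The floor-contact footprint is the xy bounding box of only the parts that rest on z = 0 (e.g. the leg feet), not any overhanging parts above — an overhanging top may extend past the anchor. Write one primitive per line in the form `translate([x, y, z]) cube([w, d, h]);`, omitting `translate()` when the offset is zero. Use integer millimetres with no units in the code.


translate([330, 446, 0]) cube([80, 29, 572]);
translate([668, 446, 0]) cube([80, 29, 572]);
translate([410, 446, 0]) cube([258, 29, 80]);
translate([410, 446, 492]) cube([258, 29, 80]);


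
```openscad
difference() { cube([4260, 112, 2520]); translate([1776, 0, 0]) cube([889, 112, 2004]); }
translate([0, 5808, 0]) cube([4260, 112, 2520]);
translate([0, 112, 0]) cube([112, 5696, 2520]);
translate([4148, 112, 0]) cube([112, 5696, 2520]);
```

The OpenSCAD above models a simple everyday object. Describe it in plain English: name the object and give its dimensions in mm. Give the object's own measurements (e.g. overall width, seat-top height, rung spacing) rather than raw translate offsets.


A single room: four walls, each 2520 mm tall and 112 mm thick, enclosing an outside footprint 4260×5920 mm (x × y), no floor or roof. The front and back walls (−y and +y sides) run the full x-width; the side walls fit between their inner faces. A door opening 889 mm wide and 2004 mm tall is cut through the front wall from the floor up, its −x edge 1776 mm from the wall's −x end.


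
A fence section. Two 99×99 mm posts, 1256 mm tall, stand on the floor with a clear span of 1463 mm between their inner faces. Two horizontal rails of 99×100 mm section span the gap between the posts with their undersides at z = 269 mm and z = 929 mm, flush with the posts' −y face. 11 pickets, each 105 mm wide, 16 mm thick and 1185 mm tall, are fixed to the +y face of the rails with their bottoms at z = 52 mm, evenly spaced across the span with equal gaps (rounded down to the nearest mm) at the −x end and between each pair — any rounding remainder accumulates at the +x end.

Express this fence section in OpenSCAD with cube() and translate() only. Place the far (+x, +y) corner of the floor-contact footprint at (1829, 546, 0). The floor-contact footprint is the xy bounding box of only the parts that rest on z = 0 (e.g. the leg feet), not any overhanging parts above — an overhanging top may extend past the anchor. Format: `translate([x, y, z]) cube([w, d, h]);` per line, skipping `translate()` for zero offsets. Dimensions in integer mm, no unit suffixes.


translate([168, 447, 0]) cube([99, 99, 1256]);
translate([1730, 447, 0]) cube([99, 99, 1256]);
translate([267, 447, 269]) cube([1463, 99, 100]);
translate([267, 447, 929]) cube([1463, 99, 100]);
translate([292, 546, 52]) cube([105, 16, 1185]);
translate([422, 546, 52]) cube([105, 16, 1185]);
translate([552, 546, 52]) cube([105, 16, 1185]);
translate([682, 546, 52]) cube([105, 16, 1185]);
translate([812, 546, 52]) cube([105, 16, 1185]);
translate([942, 546, 52]) cube([105, 16, 1185]);
translate([1072, 546, 52]) cube([105, 16, 1185]);
translate([1202, 546, 52]) cube([105, 16, 1185]);
translate([1332, 546, 52]) cube([105, 16, 1185]);
translate([1462, 546, 52]) cube([105, 16, 1185]);
translate([1592, 546, 52]) cube([105, 16, 1185]);


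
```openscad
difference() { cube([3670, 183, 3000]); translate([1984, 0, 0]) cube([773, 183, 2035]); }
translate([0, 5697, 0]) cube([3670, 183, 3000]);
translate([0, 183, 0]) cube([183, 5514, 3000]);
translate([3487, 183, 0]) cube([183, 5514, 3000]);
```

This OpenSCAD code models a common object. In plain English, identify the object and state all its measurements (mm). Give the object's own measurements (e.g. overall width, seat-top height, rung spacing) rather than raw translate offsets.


A single room: four walls, each 3000 mm tall and 183 mm thick, enclosing an outside footprint 3670×5880 mm (x × y), no floor or roof. The front and back walls (−y and +y sides) run the full x-width; the side walls fit between their inner faces. A door opening 773 mm wide and 2035 mm tall is cut through the front wall from the floor up, its −x edge 1984 mm from the wall's −x end.


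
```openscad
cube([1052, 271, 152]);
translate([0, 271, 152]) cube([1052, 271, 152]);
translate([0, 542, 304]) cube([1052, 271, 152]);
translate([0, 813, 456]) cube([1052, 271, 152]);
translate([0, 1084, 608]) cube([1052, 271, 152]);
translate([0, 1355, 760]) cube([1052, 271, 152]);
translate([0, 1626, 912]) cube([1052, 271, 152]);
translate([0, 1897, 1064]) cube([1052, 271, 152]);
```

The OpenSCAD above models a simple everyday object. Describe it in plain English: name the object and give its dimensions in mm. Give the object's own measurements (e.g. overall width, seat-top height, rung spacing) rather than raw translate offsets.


A straight staircase of 8 solid steps. Each step is 1052 mm wide (x), 271 mm deep (y, the going) and 152 mm tall (the rise). The first step rests on the floor; each subsequent step sits one going further in +y and one rise higher in +z, directly behind and above the previous step with no overlap.


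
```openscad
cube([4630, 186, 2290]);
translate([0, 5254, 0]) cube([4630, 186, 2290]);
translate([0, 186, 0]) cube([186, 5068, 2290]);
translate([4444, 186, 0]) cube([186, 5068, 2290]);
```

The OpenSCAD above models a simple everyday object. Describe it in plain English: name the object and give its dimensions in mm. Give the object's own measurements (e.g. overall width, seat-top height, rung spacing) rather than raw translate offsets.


The wall frame of a small rectangular building: four walls, each 2290 mm tall and 186 mm thick, enclosing a footprint 4630 mm (x) by 5440 mm (y) outside-to-outside, with no floor or roof. The front and back walls (the −y and +y sides) span the full width; the two side walls fit between them.


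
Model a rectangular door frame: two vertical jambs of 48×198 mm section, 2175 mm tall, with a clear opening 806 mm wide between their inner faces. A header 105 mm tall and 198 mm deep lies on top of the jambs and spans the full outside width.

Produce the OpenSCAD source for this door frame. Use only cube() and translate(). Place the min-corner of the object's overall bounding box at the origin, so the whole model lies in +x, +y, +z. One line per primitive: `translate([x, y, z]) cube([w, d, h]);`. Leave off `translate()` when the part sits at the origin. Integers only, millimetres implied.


cube([48, 198, 2175]);
translate([854, 0, 0]) cube([48, 198, 2175]);
translate([0, 0, 2175]) cube([902, 198, 105]);


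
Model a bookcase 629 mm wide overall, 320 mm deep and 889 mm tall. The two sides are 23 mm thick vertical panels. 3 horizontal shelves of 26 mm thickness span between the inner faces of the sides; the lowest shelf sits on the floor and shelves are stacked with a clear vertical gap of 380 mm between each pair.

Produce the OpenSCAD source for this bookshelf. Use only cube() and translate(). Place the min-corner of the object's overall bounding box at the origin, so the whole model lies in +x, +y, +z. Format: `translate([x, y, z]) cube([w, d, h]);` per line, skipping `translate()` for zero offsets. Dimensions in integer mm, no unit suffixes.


cube([23, 320, 889]);
translate([606, 0, 0]) cube([23, 320, 889]);
translate([23, 0, 0]) cube([583, 320, 26]);
translate([23, 0, 406]) cube([583, 320, 26]);
translate([23, 0, 812]) cube([583, 320, 26]);


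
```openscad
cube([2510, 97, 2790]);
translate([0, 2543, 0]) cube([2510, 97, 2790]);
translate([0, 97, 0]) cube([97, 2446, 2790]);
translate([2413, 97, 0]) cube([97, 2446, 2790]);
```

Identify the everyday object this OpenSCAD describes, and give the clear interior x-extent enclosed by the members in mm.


A house (or room) frame. The interior width is 2316 mm.

Four 2790 mm walls enclosing a rectangle with no floor or roof — a room or house frame. Outside width is 2510 mm and wall thickness is 97 mm, so the interior width is 2510 − 2 × 97 = 2316 mm.


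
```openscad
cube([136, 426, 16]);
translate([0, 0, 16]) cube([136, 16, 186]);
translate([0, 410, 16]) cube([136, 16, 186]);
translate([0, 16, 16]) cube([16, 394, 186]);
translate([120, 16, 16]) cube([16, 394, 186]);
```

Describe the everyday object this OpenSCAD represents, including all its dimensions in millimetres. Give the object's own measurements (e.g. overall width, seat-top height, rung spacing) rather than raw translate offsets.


An open-topped rectangular box: outside dimensions 136×426×202 mm, with a uniform wall and base thickness of 16 mm. The base is a full 136×426 slab on the floor; four walls sit on top of the base. The front and back walls (the −y and +y sides) span the full width; the two side walls fit between them.


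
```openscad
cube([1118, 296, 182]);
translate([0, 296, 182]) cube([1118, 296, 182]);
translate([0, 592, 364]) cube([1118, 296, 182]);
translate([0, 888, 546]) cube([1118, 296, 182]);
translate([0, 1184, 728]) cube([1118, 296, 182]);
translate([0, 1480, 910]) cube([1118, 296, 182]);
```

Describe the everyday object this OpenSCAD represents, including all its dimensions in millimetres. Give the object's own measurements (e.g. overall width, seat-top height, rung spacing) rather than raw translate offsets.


A straight staircase of 6 solid steps. Each step is 1118 mm wide (x), 296 mm deep (y, the going) and 182 mm tall (the rise). The first step rests on the floor; each subsequent step sits one going further in +y and one rise higher in +z, directly behind and above the previous step with no overlap.


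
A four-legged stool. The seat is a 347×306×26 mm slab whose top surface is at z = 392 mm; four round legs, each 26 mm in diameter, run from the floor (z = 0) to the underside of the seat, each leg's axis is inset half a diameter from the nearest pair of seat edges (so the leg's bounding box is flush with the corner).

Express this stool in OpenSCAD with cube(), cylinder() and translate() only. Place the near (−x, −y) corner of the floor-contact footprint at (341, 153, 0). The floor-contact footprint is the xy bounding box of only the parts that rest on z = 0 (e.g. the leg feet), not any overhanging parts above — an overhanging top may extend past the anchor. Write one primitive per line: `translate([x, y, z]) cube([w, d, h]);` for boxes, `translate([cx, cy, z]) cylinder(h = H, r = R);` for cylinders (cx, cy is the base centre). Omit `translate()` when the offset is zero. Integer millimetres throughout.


translate([341, 153, 366]) cube([347, 306, 26]);
translate([354, 166, 0]) cylinder(h = 366, r = 13);
translate([675, 166, 0]) cylinder(h = 366, r = 13);
translate([354, 446, 0]) cylinder(h = 366, r = 13);
translate([675, 446, 0]) cylinder(h = 366, r = 13);


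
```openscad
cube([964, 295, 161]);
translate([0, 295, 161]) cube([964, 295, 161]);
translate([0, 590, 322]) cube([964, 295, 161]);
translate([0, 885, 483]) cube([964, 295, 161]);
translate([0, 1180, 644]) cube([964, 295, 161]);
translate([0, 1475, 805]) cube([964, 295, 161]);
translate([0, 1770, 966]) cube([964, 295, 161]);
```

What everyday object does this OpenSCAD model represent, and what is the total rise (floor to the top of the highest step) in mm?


A staircase. The total rise is 1127 mm.

7 identical blocks, each offset up and back from the previous — a staircase. Each step is 161 mm tall and there are 7 of them, so the total rise is 7 × 161 = 1127 mm.


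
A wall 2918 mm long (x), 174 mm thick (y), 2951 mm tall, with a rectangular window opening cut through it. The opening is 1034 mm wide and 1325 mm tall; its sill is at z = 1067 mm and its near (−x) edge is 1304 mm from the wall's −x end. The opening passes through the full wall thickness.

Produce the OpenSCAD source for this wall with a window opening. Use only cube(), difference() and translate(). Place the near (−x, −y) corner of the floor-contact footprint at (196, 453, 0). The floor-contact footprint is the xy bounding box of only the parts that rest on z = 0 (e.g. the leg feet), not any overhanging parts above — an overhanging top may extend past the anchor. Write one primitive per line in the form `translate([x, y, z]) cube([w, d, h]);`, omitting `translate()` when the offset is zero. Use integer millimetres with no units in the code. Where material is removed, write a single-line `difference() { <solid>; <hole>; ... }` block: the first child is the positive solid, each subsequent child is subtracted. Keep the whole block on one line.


difference() { translate([196, 453, 0]) cube([2918, 174, 2951]); translate([1500, 453, 1067]) cube([1034, 174, 1325]); }
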